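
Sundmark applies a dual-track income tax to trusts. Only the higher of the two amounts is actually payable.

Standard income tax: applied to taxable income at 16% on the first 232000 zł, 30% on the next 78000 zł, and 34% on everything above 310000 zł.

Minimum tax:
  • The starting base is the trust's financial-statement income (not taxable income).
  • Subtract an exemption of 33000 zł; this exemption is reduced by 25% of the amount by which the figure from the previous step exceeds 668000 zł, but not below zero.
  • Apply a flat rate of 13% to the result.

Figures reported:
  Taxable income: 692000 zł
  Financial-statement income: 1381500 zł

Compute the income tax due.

190400 zł

Minimum tax:
  Base (financial-statement income): 1381500 zł
  Exemption: 25% × (1381500 zł − 668000 zł) = 178375 zł ≥ 33000 zł, so the exemption is fully phased out
  Base: 1381500 zł − 0 zł = 1381500 zł
  1381500 zł × 13% = 179595 zł

Standard income tax:
  232000 zł × 16% = 37120 zł
  78000 zł × 30% = 23400 zł
  382000 zł × 34% = 129880 zł
  → 190400 zł

190400 zł > 179595 zł, so the standard income tax governs.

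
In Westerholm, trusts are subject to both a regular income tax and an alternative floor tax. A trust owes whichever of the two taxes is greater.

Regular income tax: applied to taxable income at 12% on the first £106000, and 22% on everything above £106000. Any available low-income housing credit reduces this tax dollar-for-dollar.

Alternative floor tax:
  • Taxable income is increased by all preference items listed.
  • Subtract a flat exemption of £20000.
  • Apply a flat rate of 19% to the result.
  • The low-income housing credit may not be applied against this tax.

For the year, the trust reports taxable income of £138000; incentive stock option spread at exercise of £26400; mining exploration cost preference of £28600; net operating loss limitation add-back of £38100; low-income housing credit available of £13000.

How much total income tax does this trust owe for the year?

Alternative floor tax:
  Adjusted income: £138000 + £26400 + £28600 + £38100 = £231100
  Less exemption £20000 → base £211100
  £211100 × 19% = £40109

Regular income tax:
  £106000 × 12% = £12720
  £32000 × 22% = £7040
  → £19760
  Less low-income housing credit £13000 → £6760

£40109 > £6760, so the alternative floor tax is the binding amount.

£40109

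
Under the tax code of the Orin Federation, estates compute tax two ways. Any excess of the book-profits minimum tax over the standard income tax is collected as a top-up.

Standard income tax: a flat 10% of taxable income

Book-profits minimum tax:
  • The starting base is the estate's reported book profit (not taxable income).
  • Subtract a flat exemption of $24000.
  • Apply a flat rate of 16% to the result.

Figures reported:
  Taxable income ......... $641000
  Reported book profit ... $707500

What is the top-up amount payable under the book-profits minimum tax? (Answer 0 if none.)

Book-profits minimum tax:
  Base (reported book profit): $707500
  Less exemption $24000 → base $683500
  $683500 × 16% = $109360

Standard income tax:
  $641000 × 10% = $64100

Excess of book-profits minimum tax over standard income tax: $109360 − $64100 = $45260.

$45260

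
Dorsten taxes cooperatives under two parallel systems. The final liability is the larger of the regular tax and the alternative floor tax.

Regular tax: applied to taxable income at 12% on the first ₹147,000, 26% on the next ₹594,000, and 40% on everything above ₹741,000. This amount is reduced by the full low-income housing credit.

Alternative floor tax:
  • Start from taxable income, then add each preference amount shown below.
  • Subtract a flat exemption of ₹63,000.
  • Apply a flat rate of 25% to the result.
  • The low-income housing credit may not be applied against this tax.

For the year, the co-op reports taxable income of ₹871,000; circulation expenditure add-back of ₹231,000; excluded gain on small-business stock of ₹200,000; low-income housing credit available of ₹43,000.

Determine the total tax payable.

₹309,750

Alternative floor tax:
  Adjusted income: ₹871,000 + ₹231,000 + ₹200,000 = ₹1,302,000
  Less exemption ₹63,000 → base ₹1,239,000
  ₹1,239,000 × 25% = ₹309,750

Regular tax:
  ₹147,000 × 12% = ₹17,640
  ₹594,000 × 26% = ₹154,440
  ₹130,000 × 40% = ₹52,000
  → ₹224,080
  Less low-income housing credit ₹43,000 → ₹181,080

₹309,750 > ₹181,080, so the alternative floor tax is the binding amount.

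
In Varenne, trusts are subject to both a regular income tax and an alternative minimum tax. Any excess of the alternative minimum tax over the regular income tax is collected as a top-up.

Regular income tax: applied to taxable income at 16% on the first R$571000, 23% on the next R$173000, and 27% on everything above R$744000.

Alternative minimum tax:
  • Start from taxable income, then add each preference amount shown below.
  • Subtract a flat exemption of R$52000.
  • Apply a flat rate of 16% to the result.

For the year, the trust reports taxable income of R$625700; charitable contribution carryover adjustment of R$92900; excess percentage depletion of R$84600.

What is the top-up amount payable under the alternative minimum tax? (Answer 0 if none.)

R$16251

Alternative minimum tax:
  Adjusted income: R$625700 + R$92900 + R$84600 = R$803200
  Less exemption R$52000 → base R$751200
  R$751200 × 16% = R$120192

Regular income tax:
  R$571000 × 16% = R$91360
  R$54700 × 23% = R$12581
  → R$103941

Excess of alternative minimum tax over regular income tax: R$120192 − R$103941 = R$16251.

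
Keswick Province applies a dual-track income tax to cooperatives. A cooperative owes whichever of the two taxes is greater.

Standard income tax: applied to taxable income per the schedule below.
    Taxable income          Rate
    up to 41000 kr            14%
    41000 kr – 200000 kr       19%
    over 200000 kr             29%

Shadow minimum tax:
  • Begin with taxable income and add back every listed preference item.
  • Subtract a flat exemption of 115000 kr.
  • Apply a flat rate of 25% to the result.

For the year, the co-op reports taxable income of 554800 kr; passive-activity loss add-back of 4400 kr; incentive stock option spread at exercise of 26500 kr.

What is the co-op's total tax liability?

Shadow minimum tax:
  Adjusted income: 554800 kr + 4400 kr + 26500 kr = 585700 kr
  Less exemption 115000 kr → base 470700 kr
  470700 kr × 25% = 117675 kr

Standard income tax:
  41000 kr × 14% = 5740 kr
  159000 kr × 19% = 30210 kr
  354800 kr × 29% = 102892 kr
  → 138842 kr

138842 kr > 117675 kr, so the standard income tax governs.

138842 kr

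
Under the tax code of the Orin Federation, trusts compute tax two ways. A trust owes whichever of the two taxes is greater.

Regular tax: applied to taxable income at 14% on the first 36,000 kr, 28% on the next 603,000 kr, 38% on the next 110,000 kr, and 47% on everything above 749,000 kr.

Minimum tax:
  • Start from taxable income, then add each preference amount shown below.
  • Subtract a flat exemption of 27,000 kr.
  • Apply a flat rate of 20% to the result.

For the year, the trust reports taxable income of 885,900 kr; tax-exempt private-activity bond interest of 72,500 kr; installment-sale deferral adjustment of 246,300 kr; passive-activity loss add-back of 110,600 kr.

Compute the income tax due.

Minimum tax:
  Adjusted income: 885,900 kr + 72,500 kr + 246,300 kr + 110,600 kr = 1,315,300 kr
  Less exemption 27,000 kr → base 1,288,300 kr
  1,288,300 kr × 20% = 257,660 kr

Regular tax:
  36,000 kr × 14% = 5,040 kr
  603,000 kr × 28% = 168,840 kr
  110,000 kr × 38% = 41,800 kr
  136,900 kr × 47% = 64,343 kr
  → 280,023 kr

280,023 kr > 257,660 kr, so the regular tax governs.

280,023 kr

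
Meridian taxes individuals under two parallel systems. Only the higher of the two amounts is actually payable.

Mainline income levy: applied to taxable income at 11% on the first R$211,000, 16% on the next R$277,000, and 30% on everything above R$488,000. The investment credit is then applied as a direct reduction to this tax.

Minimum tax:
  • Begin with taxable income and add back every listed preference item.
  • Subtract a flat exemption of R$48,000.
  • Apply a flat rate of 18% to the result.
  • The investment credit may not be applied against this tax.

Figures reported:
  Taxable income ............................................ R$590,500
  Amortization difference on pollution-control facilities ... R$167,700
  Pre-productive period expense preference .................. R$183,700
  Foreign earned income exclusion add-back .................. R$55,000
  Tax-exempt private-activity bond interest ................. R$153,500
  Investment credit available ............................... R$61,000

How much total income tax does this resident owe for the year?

R$198,432

Minimum tax:
  Adjusted income: R$590,500 + R$167,700 + R$183,700 + R$55,000 + R$153,500 = R$1,150,400
  Less exemption R$48,000 → base R$1,102,400
  R$1,102,400 × 18% = R$198,432

Mainline income levy:
  R$211,000 × 11% = R$23,210
  R$277,000 × 16% = R$44,320
  R$102,500 × 30% = R$30,750
  → R$98,280
  Less investment credit R$61,000 → R$37,280

R$198,432 > R$37,280, so the minimum tax is the binding amount.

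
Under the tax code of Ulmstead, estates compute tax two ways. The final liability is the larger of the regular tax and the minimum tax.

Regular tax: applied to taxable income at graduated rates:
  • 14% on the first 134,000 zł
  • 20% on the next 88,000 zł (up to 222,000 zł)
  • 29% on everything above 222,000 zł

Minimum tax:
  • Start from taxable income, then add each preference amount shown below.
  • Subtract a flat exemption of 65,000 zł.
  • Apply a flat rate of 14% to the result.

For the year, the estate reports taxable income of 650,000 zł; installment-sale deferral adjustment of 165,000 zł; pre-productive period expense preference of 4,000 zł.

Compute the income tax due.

160,480 zł

Minimum tax:
  Adjusted income: 650,000 zł + 165,000 zł + 4,000 zł = 819,000 zł
  Less exemption 65,000 zł → base 754,000 zł
  754,000 zł × 14% = 105,560 zł

Regular tax:
  134,000 zł × 14% = 18,760 zł
  88,000 zł × 20% = 17,600 zł
  428,000 zł × 29% = 124,120 zł
  → 160,480 zł

160,480 zł > 105,560 zł, so the regular tax governs.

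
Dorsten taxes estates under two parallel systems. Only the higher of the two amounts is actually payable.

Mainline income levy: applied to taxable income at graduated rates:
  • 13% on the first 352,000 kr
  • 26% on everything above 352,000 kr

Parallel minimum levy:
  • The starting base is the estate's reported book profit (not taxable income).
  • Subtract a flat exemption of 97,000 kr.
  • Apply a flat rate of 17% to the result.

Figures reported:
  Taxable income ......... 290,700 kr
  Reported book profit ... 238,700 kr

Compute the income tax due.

37,791 kr

Parallel minimum levy:
  Base (reported book profit): 238,700 kr
  Less exemption 97,000 kr → base 141,700 kr
  141,700 kr × 17% = 24,089 kr

Mainline income levy:
  290,700 kr × 13% = 37,791 kr

37,791 kr > 24,089 kr, so the mainline income levy governs.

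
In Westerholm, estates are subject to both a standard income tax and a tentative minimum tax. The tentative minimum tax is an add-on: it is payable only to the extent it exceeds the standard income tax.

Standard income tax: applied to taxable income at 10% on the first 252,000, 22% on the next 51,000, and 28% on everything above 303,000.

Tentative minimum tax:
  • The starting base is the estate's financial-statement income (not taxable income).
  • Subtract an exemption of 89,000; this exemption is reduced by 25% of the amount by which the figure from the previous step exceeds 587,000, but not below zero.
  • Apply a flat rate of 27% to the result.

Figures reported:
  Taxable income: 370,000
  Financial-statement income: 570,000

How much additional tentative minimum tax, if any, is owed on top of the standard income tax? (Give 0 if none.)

74,690

Standard income tax:
  252,000 × 10% = 25,200
  51,000 × 22% = 11,220
  67,000 × 28% = 18,760
  → 55,180

Tentative minimum tax:
  Base (financial-statement income): 570,000
  Exemption: 570,000 ≤ 587,000, so full 89,000 applies
  Base: 570,000 − 89,000 = 481,000
  481,000 × 27% = 129,870

Excess of tentative minimum tax over standard income tax: 129,870 − 55,180 = 74,690.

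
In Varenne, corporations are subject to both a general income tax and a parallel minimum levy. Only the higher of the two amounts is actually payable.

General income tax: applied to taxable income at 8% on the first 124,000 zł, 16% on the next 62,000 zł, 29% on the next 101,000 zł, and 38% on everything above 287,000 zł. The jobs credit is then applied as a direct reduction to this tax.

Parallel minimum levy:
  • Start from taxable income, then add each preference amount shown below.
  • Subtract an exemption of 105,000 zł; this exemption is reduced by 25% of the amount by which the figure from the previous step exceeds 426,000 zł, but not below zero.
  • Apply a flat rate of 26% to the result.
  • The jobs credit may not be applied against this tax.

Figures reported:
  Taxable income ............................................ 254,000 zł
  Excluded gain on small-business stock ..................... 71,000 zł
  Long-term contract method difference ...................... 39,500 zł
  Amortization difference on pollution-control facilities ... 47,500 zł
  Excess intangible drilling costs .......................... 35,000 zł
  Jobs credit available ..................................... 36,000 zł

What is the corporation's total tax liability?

90,285 zł

General income tax:
  124,000 zł × 8% = 9,920 zł
  62,000 zł × 16% = 9,920 zł
  68,000 zł × 29% = 19,720 zł
  → 39,560 zł
  Less jobs credit 36,000 zł → 3,560 zł

Parallel minimum levy:
  Adjusted income: 254,000 zł + 71,000 zł + 39,500 zł + 47,500 zł + 35,000 zł = 447,000 zł
  Exemption: 105,000 zł − 25% × (447,000 zł − 426,000 zł) = 105,000 zł − 5,250 zł = 99,750 zł
  Base: 447,000 zł − 99,750 zł = 347,250 zł
  347,250 zł × 26% = 90,285 zł

90,285 zł > 3,560 zł, so the parallel minimum levy is the binding amount.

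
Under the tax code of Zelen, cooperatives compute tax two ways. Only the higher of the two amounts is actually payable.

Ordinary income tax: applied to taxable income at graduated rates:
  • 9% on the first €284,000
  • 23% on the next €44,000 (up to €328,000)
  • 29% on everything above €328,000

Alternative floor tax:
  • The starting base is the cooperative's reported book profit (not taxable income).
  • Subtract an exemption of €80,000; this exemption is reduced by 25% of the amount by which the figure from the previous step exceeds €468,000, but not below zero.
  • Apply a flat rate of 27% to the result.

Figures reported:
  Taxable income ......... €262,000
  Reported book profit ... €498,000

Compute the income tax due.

Ordinary income tax:
  €262,000 × 9% = €23,580

Alternative floor tax:
  Base (reported book profit): €498,000
  Exemption: €80,000 − 25% × (€498,000 − €468,000) = €80,000 − €7,500 = €72,500
  Base: €498,000 − €72,500 = €425,500
  €425,500 × 27% = €114,885

€114,885 > €23,580, so the alternative floor tax is the binding amount.

€114,885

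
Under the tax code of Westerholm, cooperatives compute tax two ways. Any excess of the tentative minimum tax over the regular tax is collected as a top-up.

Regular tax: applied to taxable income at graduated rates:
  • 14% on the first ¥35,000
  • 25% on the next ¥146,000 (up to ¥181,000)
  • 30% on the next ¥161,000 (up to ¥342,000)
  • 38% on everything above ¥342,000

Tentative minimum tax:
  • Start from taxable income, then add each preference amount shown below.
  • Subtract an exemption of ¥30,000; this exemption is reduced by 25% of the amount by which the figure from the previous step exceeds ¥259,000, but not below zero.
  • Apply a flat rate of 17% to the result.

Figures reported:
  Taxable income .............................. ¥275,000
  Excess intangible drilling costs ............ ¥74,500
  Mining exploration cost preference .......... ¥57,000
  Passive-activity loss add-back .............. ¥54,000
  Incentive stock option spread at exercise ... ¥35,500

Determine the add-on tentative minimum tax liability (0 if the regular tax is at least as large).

¥14,720

Tentative minimum tax:
  Adjusted income: ¥275,000 + ¥74,500 + ¥57,000 + ¥54,000 + ¥35,500 = ¥496,000
  Exemption: 25% × (¥496,000 − ¥259,000) = ¥59,250 ≥ ¥30,000, so the exemption is fully phased out
  Base: ¥496,000 − ¥0 = ¥496,000
  ¥496,000 × 17% = ¥84,320

Regular tax:
  ¥35,000 × 14% = ¥4,900
  ¥146,000 × 25% = ¥36,500
  ¥94,000 × 30% = ¥28,200
  → ¥69,600

Excess of tentative minimum tax over regular tax: ¥84,320 − ¥69,600 = ¥14,720.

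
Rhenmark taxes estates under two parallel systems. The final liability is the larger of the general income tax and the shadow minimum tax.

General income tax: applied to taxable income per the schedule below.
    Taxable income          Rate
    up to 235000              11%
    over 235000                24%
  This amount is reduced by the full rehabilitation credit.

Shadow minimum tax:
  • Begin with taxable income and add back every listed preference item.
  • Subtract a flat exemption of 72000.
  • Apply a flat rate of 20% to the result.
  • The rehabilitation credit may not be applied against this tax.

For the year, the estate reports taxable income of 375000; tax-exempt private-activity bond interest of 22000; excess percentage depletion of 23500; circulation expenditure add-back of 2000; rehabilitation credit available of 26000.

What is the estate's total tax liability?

70100

General income tax:
  235000 × 11% = 25850
  140000 × 24% = 33600
  → 59450
  Less rehabilitation credit 26000 → 33450

Shadow minimum tax:
  Adjusted income: 375000 + 22000 + 23500 + 2000 = 422500
  Less exemption 72000 → base 350500
  350500 × 20% = 70100

70100 > 33450, so the shadow minimum tax is the binding amount.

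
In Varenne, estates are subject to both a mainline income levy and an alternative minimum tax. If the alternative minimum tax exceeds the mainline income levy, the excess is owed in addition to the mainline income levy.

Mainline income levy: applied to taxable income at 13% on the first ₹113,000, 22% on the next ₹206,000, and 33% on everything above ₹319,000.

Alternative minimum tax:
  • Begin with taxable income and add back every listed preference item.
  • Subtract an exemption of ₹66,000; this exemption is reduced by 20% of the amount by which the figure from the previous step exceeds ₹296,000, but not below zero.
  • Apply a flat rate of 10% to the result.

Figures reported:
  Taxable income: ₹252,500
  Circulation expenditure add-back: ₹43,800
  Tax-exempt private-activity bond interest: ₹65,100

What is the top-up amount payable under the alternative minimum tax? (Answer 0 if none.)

Mainline income levy:
  ₹113,000 × 13% = ₹14,690
  ₹139,500 × 22% = ₹30,690
  → ₹45,380

Alternative minimum tax:
  Adjusted income: ₹252,500 + ₹43,800 + ₹65,100 = ₹361,400
  Exemption: ₹66,000 − 20% × (₹361,400 − ₹296,000) = ₹66,000 − ₹13,080 = ₹52,920
  Base: ₹361,400 − ₹52,920 = ₹308,480
  ₹308,480 × 10% = ₹30,848

₹30,848 ≤ ₹45,380, so no add-on is due.

₹0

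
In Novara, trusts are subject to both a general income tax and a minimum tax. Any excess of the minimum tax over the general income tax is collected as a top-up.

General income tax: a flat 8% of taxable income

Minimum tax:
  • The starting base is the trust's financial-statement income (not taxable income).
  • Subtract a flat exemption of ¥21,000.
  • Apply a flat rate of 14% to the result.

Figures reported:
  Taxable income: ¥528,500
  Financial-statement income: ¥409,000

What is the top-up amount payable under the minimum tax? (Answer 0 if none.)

General income tax:
  ¥528,500 × 8% = ¥42,280

Minimum tax:
  Base (financial-statement income): ¥409,000
  Less exemption ¥21,000 → base ¥388,000
  ¥388,000 × 14% = ¥54,320

Excess of minimum tax over general income tax: ¥54,320 − ¥42,280 = ¥12,040.

¥12,040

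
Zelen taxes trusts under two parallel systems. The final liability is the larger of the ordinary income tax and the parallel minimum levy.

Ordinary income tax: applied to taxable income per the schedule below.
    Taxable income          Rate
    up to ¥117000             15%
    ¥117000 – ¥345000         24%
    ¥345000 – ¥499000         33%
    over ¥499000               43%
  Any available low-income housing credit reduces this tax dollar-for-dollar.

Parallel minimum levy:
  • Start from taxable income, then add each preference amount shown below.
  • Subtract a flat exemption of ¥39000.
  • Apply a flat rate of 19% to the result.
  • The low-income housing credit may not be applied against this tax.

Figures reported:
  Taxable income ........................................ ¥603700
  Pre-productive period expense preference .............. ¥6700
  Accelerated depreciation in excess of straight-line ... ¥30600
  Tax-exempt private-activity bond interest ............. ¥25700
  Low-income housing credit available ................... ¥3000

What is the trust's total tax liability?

Ordinary income tax:
  ¥117000 × 15% = ¥17550
  ¥228000 × 24% = ¥54720
  ¥154000 × 33% = ¥50820
  ¥104700 × 43% = ¥45021
  → ¥168111
  Less low-income housing credit ¥3000 → ¥165111

Parallel minimum levy:
  Adjusted income: ¥603700 + ¥6700 + ¥30600 + ¥25700 = ¥666700
  Less exemption ¥39000 → base ¥627700
  ¥627700 × 19% = ¥119263

¥165111 > ¥119263, so the ordinary income tax governs.

¥165111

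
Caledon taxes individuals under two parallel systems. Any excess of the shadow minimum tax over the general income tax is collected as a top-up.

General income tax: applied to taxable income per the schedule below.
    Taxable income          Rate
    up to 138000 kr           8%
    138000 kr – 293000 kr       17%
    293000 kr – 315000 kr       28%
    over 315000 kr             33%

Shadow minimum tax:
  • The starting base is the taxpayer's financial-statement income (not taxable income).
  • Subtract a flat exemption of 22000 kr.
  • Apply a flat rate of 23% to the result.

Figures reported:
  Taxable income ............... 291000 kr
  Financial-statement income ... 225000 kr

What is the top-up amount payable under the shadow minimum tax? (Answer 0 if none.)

9640 kr

General income tax:
  138000 kr × 8% = 11040 kr
  153000 kr × 17% = 26010 kr
  → 37050 kr

Shadow minimum tax:
  Base (financial-statement income): 225000 kr
  Less exemption 22000 kr → base 203000 kr
  203000 kr × 23% = 46690 kr

Excess of shadow minimum tax over general income tax: 46690 kr − 37050 kr = 9640 kr.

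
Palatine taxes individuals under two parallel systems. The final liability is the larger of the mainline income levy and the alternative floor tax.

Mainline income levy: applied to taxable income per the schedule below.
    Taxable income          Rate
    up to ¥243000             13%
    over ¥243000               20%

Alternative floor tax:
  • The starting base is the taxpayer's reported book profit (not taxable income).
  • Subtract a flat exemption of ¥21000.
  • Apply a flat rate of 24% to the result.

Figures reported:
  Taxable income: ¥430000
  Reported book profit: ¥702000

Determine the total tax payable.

¥163440

Alternative floor tax:
  Base (reported book profit): ¥702000
  Less exemption ¥21000 → base ¥681000
  ¥681000 × 24% = ¥163440

Mainline income levy:
  ¥243000 × 13% = ¥31590
  ¥187000 × 20% = ¥37400
  → ¥68990

¥163440 > ¥68990, so the alternative floor tax is the binding amount.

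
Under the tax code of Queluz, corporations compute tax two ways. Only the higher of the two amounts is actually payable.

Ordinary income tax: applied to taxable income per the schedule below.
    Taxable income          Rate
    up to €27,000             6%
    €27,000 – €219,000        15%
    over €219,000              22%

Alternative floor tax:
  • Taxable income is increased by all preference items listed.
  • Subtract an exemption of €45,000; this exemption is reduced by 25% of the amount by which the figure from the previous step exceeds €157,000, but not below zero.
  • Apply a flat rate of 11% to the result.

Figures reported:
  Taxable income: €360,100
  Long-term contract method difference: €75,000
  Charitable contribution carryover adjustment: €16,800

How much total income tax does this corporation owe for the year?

€61,462

Alternative floor tax:
  Adjusted income: €360,100 + €75,000 + €16,800 = €451,900
  Exemption: 25% × (€451,900 − €157,000) = €73,725 ≥ €45,000, so the exemption is fully phased out
  Base: €451,900 − €0 = €451,900
  €451,900 × 11% = €49,709

Ordinary income tax:
  €27,000 × 6% = €1,620
  €192,000 × 15% = €28,800
  €141,100 × 22% = €31,042
  → €61,462

€61,462 > €49,709, so the ordinary income tax governs.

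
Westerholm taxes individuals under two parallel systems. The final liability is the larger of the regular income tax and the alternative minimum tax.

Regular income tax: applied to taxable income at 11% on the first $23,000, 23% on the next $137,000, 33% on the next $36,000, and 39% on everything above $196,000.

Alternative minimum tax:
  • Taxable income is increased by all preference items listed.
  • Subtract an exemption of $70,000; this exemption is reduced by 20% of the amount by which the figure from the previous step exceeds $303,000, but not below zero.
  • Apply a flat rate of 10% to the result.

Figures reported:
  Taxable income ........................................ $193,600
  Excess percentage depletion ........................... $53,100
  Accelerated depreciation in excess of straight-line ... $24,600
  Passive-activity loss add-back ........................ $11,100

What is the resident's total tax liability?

Regular income tax:
  $23,000 × 11% = $2,530
  $137,000 × 23% = $31,510
  $33,600 × 33% = $11,088
  → $45,128

Alternative minimum tax:
  Adjusted income: $193,600 + $53,100 + $24,600 + $11,100 = $282,400
  Exemption: $282,400 ≤ $303,000, so full $70,000 applies
  Base: $282,400 − $70,000 = $212,400
  $212,400 × 10% = $21,240

$45,128 > $21,240, so the regular income tax governs.

$45,128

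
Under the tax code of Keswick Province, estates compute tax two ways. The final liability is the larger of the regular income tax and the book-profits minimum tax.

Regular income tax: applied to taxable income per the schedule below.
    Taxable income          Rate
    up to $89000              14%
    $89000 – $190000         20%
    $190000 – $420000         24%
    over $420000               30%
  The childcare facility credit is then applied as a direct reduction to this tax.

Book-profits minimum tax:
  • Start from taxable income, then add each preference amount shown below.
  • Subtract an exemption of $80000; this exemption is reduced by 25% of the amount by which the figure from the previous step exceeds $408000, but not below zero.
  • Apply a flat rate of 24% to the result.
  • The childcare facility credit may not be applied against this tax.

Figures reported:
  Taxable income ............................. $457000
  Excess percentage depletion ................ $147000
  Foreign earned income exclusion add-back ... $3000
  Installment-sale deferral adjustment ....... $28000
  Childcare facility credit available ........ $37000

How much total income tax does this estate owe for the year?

$146820

Regular income tax:
  $89000 × 14% = $12460
  $101000 × 20% = $20200
  $230000 × 24% = $55200
  $37000 × 30% = $11100
  → $98960
  Less childcare facility credit $37000 → $61960

Book-profits minimum tax:
  Adjusted income: $457000 + $147000 + $3000 + $28000 = $635000
  Exemption: $80000 − 25% × ($635000 − $408000) = $80000 − $56750 = $23250
  Base: $635000 − $23250 = $611750
  $611750 × 24% = $146820

$146820 > $61960, so the book-profits minimum tax is the binding amount.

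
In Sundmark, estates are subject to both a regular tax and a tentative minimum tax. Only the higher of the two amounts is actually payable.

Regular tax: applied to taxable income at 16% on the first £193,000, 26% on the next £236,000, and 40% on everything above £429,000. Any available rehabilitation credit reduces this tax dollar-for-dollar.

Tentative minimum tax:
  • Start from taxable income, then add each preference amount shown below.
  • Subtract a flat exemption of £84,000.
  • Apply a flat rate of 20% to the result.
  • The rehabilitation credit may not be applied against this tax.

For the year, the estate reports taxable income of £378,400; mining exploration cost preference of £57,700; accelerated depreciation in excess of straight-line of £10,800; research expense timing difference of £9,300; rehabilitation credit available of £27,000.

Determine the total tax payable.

Regular tax:
  £193,000 × 16% = £30,880
  £185,400 × 26% = £48,204
  → £79,084
  Less rehabilitation credit £27,000 → £52,084

Tentative minimum tax:
  Adjusted income: £378,400 + £57,700 + £10,800 + £9,300 = £456,200
  Less exemption £84,000 → base £372,200
  £372,200 × 20% = £74,440

£74,440 > £52,084, so the tentative minimum tax is the binding amount.

£74,440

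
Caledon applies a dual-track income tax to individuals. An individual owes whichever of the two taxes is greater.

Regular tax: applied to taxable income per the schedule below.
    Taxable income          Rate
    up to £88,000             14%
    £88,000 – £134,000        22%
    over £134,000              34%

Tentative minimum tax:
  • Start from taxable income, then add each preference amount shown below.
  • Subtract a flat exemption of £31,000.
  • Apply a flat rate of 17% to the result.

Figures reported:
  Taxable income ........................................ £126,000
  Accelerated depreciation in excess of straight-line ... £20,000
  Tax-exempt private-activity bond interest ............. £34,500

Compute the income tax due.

Regular tax:
  £88,000 × 14% = £12,320
  £38,000 × 22% = £8,360
  → £20,680

Tentative minimum tax:
  Adjusted income: £126,000 + £20,000 + £34,500 = £180,500
  Less exemption £31,000 → base £149,500
  £149,500 × 17% = £25,415

£25,415 > £20,680, so the tentative minimum tax is the binding amount.

£25,415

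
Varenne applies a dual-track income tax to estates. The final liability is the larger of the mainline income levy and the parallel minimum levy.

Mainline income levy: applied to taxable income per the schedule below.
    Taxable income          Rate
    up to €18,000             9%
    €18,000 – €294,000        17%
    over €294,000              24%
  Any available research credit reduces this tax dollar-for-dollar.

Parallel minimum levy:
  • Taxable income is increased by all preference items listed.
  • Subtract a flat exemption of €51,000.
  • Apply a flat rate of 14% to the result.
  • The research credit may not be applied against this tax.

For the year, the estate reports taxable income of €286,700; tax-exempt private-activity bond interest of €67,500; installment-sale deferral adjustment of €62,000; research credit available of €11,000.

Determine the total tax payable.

Parallel minimum levy:
  Adjusted income: €286,700 + €67,500 + €62,000 = €416,200
  Less exemption €51,000 → base €365,200
  €365,200 × 14% = €51,128

Mainline income levy:
  €18,000 × 9% = €1,620
  €268,700 × 17% = €45,679
  → €47,299
  Less research credit €11,000 → €36,299

€51,128 > €36,299, so the parallel minimum levy is the binding amount.

€51,128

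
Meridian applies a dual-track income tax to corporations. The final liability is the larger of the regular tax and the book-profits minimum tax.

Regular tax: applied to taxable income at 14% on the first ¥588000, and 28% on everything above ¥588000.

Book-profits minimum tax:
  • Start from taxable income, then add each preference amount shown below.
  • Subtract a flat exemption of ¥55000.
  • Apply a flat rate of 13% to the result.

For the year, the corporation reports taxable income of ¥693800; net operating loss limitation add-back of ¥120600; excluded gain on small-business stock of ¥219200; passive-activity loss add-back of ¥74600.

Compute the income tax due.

¥136916

Book-profits minimum tax:
  Adjusted income: ¥693800 + ¥120600 + ¥219200 + ¥74600 = ¥1108200
  Less exemption ¥55000 → base ¥1053200
  ¥1053200 × 13% = ¥136916

Regular tax:
  ¥588000 × 14% = ¥82320
  ¥105800 × 28% = ¥29624
  → ¥111944

¥136916 > ¥111944, so the book-profits minimum tax is the binding amount.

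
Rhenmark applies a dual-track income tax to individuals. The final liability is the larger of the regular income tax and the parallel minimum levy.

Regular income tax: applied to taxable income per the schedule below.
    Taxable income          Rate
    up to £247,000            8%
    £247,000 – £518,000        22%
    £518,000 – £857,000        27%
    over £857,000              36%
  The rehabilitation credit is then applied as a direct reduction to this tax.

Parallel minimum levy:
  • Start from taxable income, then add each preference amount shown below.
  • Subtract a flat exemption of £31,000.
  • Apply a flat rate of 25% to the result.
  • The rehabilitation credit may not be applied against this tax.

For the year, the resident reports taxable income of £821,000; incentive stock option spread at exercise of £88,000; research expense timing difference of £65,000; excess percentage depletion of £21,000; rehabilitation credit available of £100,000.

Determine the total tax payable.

Parallel minimum levy:
  Adjusted income: £821,000 + £88,000 + £65,000 + £21,000 = £995,000
  Less exemption £31,000 → base £964,000
  £964,000 × 25% = £241,000

Regular income tax:
  £247,000 × 8% = £19,760
  £271,000 × 22% = £59,620
  £303,000 × 27% = £81,810
  → £161,190
  Less rehabilitation credit £100,000 → £61,190

£241,000 > £61,190, so the parallel minimum levy is the binding amount.

£241,000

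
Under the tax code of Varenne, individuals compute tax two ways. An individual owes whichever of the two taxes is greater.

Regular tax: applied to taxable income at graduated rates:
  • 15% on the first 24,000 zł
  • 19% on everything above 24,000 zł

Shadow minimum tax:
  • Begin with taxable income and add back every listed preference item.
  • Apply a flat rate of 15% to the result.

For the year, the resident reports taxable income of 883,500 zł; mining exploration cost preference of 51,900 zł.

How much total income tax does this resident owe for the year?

Regular tax:
  24,000 zł × 15% = 3,600 zł
  859,500 zł × 19% = 163,305 zł
  → 166,905 zł

Shadow minimum tax:
  Adjusted income: 883,500 zł + 51,900 zł = 935,400 zł
  935,400 zł × 15% = 140,310 zł

166,905 zł > 140,310 zł, so the regular tax governs.

166,905 zł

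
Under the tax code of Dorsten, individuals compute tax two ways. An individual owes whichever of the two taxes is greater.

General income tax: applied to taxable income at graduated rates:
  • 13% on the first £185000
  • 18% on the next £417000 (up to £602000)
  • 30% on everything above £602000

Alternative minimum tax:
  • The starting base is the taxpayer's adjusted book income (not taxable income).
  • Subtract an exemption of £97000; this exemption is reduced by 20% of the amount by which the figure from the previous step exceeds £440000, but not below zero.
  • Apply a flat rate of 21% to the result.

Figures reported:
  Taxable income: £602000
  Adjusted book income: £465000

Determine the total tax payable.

Alternative minimum tax:
  Base (adjusted book income): £465000
  Exemption: £97000 − 20% × (£465000 − £440000) = £97000 − £5000 = £92000
  Base: £465000 − £92000 = £373000
  £373000 × 21% = £78330

General income tax:
  £185000 × 13% = £24050
  £417000 × 18% = £75060
  → £99110

£99110 > £78330, so the general income tax governs.

£99110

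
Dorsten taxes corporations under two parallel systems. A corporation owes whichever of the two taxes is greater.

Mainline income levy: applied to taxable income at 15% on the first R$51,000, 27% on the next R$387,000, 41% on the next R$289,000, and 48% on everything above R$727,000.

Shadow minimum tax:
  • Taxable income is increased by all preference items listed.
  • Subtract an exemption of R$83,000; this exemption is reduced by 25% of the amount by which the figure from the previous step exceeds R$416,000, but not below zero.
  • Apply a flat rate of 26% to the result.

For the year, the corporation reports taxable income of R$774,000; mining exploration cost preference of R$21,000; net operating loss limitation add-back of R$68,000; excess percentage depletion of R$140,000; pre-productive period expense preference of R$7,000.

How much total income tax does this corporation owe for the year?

Shadow minimum tax:
  Adjusted income: R$774,000 + R$21,000 + R$68,000 + R$140,000 + R$7,000 = R$1,010,000
  Exemption: 25% × (R$1,010,000 − R$416,000) = R$148,500 ≥ R$83,000, so the exemption is fully phased out
  Base: R$1,010,000 − R$0 = R$1,010,000
  R$1,010,000 × 26% = R$262,600

Mainline income levy:
  R$51,000 × 15% = R$7,650
  R$387,000 × 27% = R$104,490
  R$289,000 × 41% = R$118,490
  R$47,000 × 48% = R$22,560
  → R$253,190

R$262,600 > R$253,190, so the shadow minimum tax is the binding amount.

R$262,600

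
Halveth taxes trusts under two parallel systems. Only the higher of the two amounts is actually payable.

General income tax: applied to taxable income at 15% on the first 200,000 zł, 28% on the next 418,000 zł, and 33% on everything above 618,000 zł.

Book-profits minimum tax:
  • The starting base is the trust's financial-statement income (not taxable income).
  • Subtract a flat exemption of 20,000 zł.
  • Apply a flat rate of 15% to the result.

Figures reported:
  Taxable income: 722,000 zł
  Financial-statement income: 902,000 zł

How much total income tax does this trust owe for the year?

Book-profits minimum tax:
  Base (financial-statement income): 902,000 zł
  Less exemption 20,000 zł → base 882,000 zł
  882,000 zł × 15% = 132,300 zł

General income tax:
  200,000 zł × 15% = 30,000 zł
  418,000 zł × 28% = 117,040 zł
  104,000 zł × 33% = 34,320 zł
  → 181,360 zł

181,360 zł > 132,300 zł, so the general income tax governs.

181,360 zł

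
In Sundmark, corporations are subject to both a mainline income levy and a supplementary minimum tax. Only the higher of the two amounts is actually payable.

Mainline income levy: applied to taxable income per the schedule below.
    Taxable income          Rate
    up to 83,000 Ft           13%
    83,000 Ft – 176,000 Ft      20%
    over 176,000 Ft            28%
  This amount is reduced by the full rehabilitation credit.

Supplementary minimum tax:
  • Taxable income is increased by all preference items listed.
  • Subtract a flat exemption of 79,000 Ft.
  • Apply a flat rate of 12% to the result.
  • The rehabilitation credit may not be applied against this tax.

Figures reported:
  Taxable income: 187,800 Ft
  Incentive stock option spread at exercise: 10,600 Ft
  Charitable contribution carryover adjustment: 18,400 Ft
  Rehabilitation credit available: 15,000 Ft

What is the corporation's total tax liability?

Supplementary minimum tax:
  Adjusted income: 187,800 Ft + 10,600 Ft + 18,400 Ft = 216,800 Ft
  Less exemption 79,000 Ft → base 137,800 Ft
  137,800 Ft × 12% = 16,536 Ft

Mainline income levy:
  83,000 Ft × 13% = 10,790 Ft
  93,000 Ft × 20% = 18,600 Ft
  11,800 Ft × 28% = 3,304 Ft
  → 32,694 Ft
  Less rehabilitation credit 15,000 Ft → 17,694 Ft

17,694 Ft > 16,536 Ft, so the mainline income levy governs.

17,694 Ft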